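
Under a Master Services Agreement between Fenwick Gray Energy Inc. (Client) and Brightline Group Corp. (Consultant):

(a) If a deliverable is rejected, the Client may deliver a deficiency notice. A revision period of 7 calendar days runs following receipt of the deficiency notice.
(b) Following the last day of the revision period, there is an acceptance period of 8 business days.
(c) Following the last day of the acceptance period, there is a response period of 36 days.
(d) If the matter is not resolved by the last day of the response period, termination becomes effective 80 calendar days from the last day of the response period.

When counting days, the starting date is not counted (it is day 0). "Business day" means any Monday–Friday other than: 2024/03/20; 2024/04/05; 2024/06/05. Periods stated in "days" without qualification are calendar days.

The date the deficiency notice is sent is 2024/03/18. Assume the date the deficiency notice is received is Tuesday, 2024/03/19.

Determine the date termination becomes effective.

2024/08/02

The last day of the revision period: 7 calendar days after 2024/03/19 is 2024/03/26.
The last day of the acceptance period: counting 8 business days from Tuesday, 2024/03/26 (Mar 27, Mar 28, Mar 29, Apr 1, Apr 2, Apr 3, Apr 4, Apr 8, skipping weekends and the listed holiday on Apr 5) reaches Monday, 2024/04/08.
The last day of the response period: 36 calendar days after 2024/04/08 is 2024/05/14.
Adding 80 calendar days to 2024/05/14 gives 2024/08/02, which is the date termination becomes effective.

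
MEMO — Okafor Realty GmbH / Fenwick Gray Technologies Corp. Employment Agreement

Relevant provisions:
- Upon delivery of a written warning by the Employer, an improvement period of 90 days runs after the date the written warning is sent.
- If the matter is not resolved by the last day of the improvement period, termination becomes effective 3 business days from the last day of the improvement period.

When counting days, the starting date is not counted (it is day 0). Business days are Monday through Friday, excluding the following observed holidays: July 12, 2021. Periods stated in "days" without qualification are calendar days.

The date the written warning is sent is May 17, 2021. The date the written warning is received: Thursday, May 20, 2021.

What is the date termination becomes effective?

Adding 90 calendar days to May 17, 2021 gives August 15, 2021, which is the last day of the improvement period.
The date termination becomes effective: counting 3 business days from Sunday, August 15, 2021 (Aug 16, Aug 17, Aug 18, skipping weekends) reaches Wednesday, August 18, 2021.

August 18, 2021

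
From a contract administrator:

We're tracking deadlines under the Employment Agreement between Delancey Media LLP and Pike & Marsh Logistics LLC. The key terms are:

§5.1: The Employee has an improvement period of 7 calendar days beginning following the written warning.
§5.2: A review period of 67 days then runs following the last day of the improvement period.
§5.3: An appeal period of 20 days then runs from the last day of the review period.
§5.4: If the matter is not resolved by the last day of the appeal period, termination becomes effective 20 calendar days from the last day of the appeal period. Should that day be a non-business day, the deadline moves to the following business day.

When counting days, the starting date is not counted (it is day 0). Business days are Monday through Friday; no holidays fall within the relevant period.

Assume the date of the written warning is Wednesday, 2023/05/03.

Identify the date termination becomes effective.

2023/08/25

The last day of the improvement period: 7 calendar days after 2023/05/03 is 2023/05/10.
The last day of the review period: 2023/05/10 + 67 days = 2023/07/16.
Adding 20 calendar days to 2023/07/16 gives 2023/08/05, which is the last day of the appeal period.
The date termination becomes effective: 20 calendar days after 2023/08/05 is 2023/08/25. 2023/08/25 is a Friday, so no roll-forward applies.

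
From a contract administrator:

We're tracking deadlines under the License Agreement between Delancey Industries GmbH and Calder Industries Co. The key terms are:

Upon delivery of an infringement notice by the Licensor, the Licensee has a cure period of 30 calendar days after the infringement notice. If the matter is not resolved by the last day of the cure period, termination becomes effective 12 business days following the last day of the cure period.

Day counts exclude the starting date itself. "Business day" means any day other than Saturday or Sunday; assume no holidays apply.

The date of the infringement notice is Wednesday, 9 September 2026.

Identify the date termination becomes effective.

The last day of the cure period: 9 September 2026 + 30 days = 9 October 2026.
The date termination becomes effective: counting 12 business days from Friday, 9 October 2026 (Oct 12, Oct 13, Oct 14, Oct 15, …, Oct 23, Oct 26, Oct 27, skipping weekends) reaches Tuesday, 27 October 2026.

27 October 2026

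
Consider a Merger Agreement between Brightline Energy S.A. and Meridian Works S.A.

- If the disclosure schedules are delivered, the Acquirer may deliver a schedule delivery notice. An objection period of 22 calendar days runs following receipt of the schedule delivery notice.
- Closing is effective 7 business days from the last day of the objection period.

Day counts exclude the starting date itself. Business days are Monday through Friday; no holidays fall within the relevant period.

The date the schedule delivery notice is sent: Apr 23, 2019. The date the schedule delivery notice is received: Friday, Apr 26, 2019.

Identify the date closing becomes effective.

May 28, 2019

The last day of the objection period: Apr 26, 2019 + 22 days = May 18, 2019.
The date closing becomes effective: 7 business days after Saturday, May 18, 2019, skipping weekends — May 20, May 21, May 22, May 23, May 24, May 27, May 28 — lands on Tuesday, May 28, 2019.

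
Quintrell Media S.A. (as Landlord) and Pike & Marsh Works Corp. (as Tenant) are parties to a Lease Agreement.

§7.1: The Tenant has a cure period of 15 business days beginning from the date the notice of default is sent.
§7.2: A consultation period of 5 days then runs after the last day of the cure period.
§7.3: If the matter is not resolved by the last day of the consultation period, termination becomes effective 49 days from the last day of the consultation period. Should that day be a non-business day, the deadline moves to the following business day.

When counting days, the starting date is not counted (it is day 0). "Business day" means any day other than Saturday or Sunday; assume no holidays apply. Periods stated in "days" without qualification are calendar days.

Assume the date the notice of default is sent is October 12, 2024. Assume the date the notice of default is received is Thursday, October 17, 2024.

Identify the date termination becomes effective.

From Saturday, October 12, 2024, 15 business days (Oct 14, Oct 15, Oct 16, Oct 17, …, Oct 30, Oct 31, Nov 1, skipping weekends) brings us to Friday, November 1, 2024, which is the last day of the cure period.
Adding 5 calendar days to November 1, 2024 gives November 6, 2024, which is the last day of the consultation period.
The date termination becomes effective: November 6, 2024 + 49 days = December 25, 2024. December 25, 2024 is a Wednesday, so no roll-forward applies.

December 25, 2024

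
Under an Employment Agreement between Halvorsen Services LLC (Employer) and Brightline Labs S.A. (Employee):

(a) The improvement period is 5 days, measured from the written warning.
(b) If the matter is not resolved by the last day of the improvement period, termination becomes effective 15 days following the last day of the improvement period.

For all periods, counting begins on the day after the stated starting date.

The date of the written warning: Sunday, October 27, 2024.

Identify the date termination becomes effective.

The last day of the improvement period: 5 calendar days after October 27, 2024 is November 1, 2024.
Adding 15 calendar days to November 1, 2024 gives November 16, 2024, which is the date termination becomes effective.

November 16, 2024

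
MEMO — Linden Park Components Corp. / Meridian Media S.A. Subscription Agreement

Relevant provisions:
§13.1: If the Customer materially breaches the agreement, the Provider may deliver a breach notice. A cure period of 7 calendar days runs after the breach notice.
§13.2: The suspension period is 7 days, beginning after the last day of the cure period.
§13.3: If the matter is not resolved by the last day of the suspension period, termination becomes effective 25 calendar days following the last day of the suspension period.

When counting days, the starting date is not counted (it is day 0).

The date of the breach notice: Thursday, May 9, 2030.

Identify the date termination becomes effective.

June 17, 2030

The last day of the cure period: May 9, 2030 + 7 days = May 16, 2030.
The last day of the suspension period: 7 calendar days after May 16, 2030 is May 23, 2030.
The date termination becomes effective: May 23, 2030 + 25 days = June 17, 2030.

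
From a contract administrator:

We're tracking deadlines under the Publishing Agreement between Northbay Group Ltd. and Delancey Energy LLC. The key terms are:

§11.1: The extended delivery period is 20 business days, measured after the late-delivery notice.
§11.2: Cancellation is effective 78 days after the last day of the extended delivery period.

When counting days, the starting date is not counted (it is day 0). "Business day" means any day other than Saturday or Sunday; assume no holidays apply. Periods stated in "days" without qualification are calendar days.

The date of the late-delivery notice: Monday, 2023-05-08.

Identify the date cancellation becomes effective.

2023-08-22

The last day of the extended delivery period: counting 20 business days from Monday, 2023-05-08 (May 9, May 10, May 11, May 12, …, Jun 1, Jun 2, Jun 5, skipping weekends) reaches Monday, 2023-06-05.
The date cancellation becomes effective: 78 calendar days after 2023-06-05 is 2023-08-22.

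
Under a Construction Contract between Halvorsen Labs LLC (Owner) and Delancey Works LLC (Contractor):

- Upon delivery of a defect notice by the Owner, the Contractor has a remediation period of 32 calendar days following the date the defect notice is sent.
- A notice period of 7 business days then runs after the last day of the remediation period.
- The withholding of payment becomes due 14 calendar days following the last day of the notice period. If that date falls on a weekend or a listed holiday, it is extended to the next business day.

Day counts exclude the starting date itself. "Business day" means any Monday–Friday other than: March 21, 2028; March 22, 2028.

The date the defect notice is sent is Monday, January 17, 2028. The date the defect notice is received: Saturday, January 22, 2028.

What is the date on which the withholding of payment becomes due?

March 14, 2028

The last day of the remediation period: January 17, 2028 + 32 days = February 18, 2028.
From Friday, February 18, 2028, 7 business days (Feb 21, Feb 22, Feb 23, Feb 24, Feb 25, Feb 28, Feb 29, skipping weekends) brings us to Tuesday, February 29, 2028, which is the last day of the notice period.
Adding 14 calendar days to February 29, 2028 gives March 14, 2028, which is the date on which the withholding of payment becomes due. March 14, 2028 is a Tuesday and is not a listed holiday, so no roll-forward applies.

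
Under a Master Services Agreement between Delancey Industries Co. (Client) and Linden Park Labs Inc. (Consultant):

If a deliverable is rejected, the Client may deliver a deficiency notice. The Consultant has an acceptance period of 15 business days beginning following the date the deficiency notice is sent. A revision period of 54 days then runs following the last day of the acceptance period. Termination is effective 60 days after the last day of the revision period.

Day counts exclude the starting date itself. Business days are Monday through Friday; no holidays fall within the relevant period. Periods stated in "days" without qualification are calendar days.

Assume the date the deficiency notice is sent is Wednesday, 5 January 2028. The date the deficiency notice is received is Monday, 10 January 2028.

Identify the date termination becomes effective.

19 May 2028

The last day of the acceptance period: counting 15 business days from Wednesday, 5 January 2028 (Jan 6, Jan 7, Jan 10, Jan 11, …, Jan 24, Jan 25, Jan 26, skipping weekends) reaches Wednesday, 26 January 2028.
The last day of the revision period: 26 January 2028 + 54 days = 20 March 2028.
Adding 60 calendar days to 20 March 2028 gives 19 May 2028, which is the date termination becomes effective.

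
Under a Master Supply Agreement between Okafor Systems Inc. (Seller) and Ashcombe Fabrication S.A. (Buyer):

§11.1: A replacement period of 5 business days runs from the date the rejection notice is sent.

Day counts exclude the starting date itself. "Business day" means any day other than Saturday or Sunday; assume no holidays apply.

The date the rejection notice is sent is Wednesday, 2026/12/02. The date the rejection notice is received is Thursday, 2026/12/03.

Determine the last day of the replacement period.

From Wednesday, 2026/12/02, 5 business days (Dec 3, Dec 4, Dec 7, Dec 8, Dec 9, skipping weekends) brings us to Wednesday, 2026/12/09, which is the last day of the replacement period.

2026/12/09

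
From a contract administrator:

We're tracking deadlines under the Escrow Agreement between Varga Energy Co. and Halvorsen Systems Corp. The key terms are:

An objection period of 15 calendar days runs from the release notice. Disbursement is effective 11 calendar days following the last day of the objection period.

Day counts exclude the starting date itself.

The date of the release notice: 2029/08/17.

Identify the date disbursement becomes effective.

2029/09/12

Adding 15 calendar days to 2029/08/17 gives 2029/09/01, which is the last day of the objection period.
The date disbursement becomes effective: 11 calendar days after 2029/09/01 is 2029/09/12.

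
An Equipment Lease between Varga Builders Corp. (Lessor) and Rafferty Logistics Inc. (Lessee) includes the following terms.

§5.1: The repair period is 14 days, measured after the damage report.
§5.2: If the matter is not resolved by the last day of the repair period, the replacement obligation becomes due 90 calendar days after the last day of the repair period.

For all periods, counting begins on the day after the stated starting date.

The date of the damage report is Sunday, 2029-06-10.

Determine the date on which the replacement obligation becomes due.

The last day of the repair period: 14 calendar days after 2029-06-10 is 2029-06-24.
Adding 90 calendar days to 2029-06-24 gives 2029-09-22, which is the date on which the replacement obligation becomes due.

2029-09-22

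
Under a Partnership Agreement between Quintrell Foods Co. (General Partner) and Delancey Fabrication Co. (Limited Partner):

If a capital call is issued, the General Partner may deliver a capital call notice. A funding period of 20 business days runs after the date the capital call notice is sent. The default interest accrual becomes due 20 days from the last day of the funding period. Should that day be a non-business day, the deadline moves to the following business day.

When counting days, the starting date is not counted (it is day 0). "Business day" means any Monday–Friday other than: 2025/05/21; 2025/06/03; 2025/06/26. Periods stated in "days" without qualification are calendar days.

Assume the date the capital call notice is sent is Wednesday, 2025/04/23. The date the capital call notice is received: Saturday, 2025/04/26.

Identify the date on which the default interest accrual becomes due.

The last day of the funding period: counting 20 business days from Wednesday, 2025/04/23 (Apr 24, Apr 25, Apr 28, Apr 29, …, May 19, May 20, May 22, skipping weekends and the listed holiday on May 21) reaches Thursday, 2025/05/22.
The date on which the default interest accrual becomes due: 2025/05/22 + 20 days = 2025/06/11. 2025/06/11 is a Wednesday and is not a listed holiday, so no roll-forward applies.

2025/06/11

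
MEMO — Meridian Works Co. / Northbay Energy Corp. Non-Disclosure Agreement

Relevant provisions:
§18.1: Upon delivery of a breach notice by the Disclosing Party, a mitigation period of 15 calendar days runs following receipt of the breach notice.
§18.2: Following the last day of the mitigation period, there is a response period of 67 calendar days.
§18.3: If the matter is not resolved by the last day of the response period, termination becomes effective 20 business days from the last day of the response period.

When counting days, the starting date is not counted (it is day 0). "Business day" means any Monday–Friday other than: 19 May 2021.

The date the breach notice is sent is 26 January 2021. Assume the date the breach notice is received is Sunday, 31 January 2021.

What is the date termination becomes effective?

The last day of the mitigation period: 15 calendar days after 31 January 2021 is 15 February 2021.
The last day of the response period: 15 February 2021 + 67 days = 23 April 2021.
From Friday, 23 April 2021, 20 business days (Apr 26, Apr 27, Apr 28, Apr 29, …, May 20, May 21, May 24, skipping weekends and the listed holiday on May 19) brings us to Monday, 24 May 2021, which is the date termination becomes effective.

24 May 2021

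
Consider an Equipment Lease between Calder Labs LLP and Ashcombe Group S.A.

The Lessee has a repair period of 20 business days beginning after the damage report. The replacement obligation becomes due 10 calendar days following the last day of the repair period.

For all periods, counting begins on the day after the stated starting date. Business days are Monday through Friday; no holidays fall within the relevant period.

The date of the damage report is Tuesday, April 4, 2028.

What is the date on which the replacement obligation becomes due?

May 12, 2028

From Tuesday, April 4, 2028, 20 business days (Apr 5, Apr 6, Apr 7, Apr 10, …, Apr 28, May 1, May 2, skipping weekends) brings us to Tuesday, May 2, 2028, which is the last day of the repair period.
Adding 10 calendar days to May 2, 2028 gives May 12, 2028, which is the date on which the replacement obligation becomes due.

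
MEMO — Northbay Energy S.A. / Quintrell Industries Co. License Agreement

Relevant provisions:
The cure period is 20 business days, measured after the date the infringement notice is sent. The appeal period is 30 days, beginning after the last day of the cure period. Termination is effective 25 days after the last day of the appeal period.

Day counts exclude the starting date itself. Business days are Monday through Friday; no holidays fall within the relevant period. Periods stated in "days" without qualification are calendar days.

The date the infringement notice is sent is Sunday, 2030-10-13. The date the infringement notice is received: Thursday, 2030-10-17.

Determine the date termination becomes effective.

The last day of the cure period: 20 business days after Sunday, 2030-10-13, skipping weekends — Oct 14, Oct 15, Oct 16, Oct 17, …, Nov 6, Nov 7, Nov 8 — lands on Friday, 2030-11-08.
The last day of the appeal period: 2030-11-08 + 30 days = 2030-12-08.
Adding 25 calendar days to 2030-12-08 gives 2031-01-02, which is the date termination becomes effective.

2031-01-02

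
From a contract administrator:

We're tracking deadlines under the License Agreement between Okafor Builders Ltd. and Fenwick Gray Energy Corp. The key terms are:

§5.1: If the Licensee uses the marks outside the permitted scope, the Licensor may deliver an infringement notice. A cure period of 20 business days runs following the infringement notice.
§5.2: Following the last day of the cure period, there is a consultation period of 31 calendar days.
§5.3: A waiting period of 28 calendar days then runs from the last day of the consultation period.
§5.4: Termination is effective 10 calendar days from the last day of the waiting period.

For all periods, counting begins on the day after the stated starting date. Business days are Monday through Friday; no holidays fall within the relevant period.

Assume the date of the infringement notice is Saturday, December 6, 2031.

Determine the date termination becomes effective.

The last day of the cure period: 20 business days after Saturday, December 6, 2031, skipping weekends — Dec 8, Dec 9, Dec 10, Dec 11, …, Dec 31, Jan 1, Jan 2 — lands on Friday, January 2, 2032.
The last day of the consultation period: 31 calendar days after January 2, 2032 is February 2, 2032.
Adding 28 calendar days to February 2, 2032 gives March 1, 2032, which is the last day of the waiting period.
Adding 10 calendar days to March 1, 2032 gives March 11, 2032, which is the date termination becomes effective.

March 11, 2032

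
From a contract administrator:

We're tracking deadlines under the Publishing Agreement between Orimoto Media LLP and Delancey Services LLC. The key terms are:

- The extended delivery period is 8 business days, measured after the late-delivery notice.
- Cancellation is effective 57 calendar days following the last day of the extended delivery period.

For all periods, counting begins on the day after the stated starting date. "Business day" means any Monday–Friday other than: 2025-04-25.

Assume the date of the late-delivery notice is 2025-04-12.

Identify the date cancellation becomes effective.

From Saturday, 2025-04-12, 8 business days (Apr 14, Apr 15, Apr 16, Apr 17, Apr 18, Apr 21, Apr 22, Apr 23, skipping weekends) brings us to Wednesday, 2025-04-23, which is the last day of the extended delivery period.
The date cancellation becomes effective: 57 calendar days after 2025-04-23 is 2025-06-19.

2025-06-19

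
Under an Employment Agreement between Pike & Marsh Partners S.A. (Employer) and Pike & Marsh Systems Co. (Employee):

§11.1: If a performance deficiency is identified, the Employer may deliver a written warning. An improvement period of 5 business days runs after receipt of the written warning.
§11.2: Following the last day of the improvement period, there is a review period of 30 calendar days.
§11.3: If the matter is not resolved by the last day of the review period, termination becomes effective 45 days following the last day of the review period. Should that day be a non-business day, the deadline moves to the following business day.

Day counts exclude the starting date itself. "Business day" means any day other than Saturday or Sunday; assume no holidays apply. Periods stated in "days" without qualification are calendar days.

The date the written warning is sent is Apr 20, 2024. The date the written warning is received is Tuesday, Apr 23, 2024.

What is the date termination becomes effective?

The last day of the improvement period: 5 business days after Tuesday, Apr 23, 2024, skipping weekends — Apr 24, Apr 25, Apr 26, Apr 29, Apr 30 — lands on Tuesday, Apr 30, 2024.
Adding 30 calendar days to Apr 30, 2024 gives May 30, 2024, which is the last day of the review period.
The date termination becomes effective: 45 calendar days after May 30, 2024 is Jul 14, 2024. That falls on a Sunday, so it rolls to the next business day, Monday, Jul 15, 2024.

Jul 15, 2024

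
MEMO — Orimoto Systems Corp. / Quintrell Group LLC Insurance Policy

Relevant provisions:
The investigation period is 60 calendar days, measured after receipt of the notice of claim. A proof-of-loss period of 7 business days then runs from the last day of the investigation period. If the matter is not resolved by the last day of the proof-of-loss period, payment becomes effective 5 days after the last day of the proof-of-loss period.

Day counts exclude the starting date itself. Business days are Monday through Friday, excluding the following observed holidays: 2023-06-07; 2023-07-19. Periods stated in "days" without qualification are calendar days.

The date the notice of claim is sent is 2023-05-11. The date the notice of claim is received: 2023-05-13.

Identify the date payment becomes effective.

Adding 60 calendar days to 2023-05-13 gives 2023-07-12, which is the last day of the investigation period.
From Wednesday, 2023-07-12, 7 business days (Jul 13, Jul 14, Jul 17, Jul 18, Jul 20, Jul 21, Jul 24, skipping weekends and the listed holiday on Jul 19) brings us to Monday, 2023-07-24, which is the last day of the proof-of-loss period.
Adding 5 calendar days to 2023-07-24 gives 2023-07-29, which is the date payment becomes effective.

2023-07-29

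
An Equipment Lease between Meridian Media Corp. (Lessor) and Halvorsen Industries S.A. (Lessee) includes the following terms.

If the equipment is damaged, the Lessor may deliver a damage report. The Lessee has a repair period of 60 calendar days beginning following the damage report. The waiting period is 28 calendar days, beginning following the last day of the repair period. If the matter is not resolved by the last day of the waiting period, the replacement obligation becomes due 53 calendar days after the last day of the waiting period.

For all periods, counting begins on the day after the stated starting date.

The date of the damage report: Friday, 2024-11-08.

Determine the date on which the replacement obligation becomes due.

2025-03-29

The last day of the repair period: 60 calendar days after 2024-11-08 is 2025-01-07.
The last day of the waiting period: 2025-01-07 + 28 days = 2025-02-04.
The date on which the replacement obligation becomes due: 53 calendar days after 2025-02-04 is 2025-03-29.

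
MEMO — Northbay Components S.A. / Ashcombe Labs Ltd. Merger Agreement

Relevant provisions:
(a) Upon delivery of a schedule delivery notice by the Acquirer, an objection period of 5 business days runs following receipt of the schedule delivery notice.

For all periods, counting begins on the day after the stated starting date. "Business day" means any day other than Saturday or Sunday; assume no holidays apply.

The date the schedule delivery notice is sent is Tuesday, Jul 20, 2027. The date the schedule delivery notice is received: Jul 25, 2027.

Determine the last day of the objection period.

Jul 30, 2027

The last day of the objection period: counting 5 business days from Sunday, Jul 25, 2027 (Jul 26, Jul 27, Jul 28, Jul 29, Jul 30, skipping weekends) reaches Friday, Jul 30, 2027.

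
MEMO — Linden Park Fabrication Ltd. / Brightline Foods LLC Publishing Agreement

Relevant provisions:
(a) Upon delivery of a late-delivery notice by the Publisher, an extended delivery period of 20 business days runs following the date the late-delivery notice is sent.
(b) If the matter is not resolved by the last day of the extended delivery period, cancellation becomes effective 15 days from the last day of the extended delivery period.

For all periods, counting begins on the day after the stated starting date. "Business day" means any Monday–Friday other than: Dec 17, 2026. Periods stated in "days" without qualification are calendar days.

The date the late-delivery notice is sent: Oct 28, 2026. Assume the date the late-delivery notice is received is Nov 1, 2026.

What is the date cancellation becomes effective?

Dec 10, 2026

The last day of the extended delivery period: counting 20 business days from Wednesday, Oct 28, 2026 (Oct 29, Oct 30, Nov 2, Nov 3, …, Nov 23, Nov 24, Nov 25, skipping weekends) reaches Wednesday, Nov 25, 2026.
The date cancellation becomes effective: Nov 25, 2026 + 15 days = Dec 10, 2026.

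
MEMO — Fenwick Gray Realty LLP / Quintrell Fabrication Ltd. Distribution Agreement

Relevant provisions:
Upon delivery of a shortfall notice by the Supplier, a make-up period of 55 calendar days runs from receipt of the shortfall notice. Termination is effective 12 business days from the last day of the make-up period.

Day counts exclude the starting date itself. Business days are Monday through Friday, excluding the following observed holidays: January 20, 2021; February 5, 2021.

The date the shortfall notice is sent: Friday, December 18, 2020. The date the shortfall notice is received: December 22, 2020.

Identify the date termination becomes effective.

March 3, 2021

Adding 55 calendar days to December 22, 2020 gives February 15, 2021, which is the last day of the make-up period.
From Monday, February 15, 2021, 12 business days (Feb 16, Feb 17, Feb 18, Feb 19, …, Mar 1, Mar 2, Mar 3, skipping weekends) brings us to Wednesday, March 3, 2021, which is the date termination becomes effective.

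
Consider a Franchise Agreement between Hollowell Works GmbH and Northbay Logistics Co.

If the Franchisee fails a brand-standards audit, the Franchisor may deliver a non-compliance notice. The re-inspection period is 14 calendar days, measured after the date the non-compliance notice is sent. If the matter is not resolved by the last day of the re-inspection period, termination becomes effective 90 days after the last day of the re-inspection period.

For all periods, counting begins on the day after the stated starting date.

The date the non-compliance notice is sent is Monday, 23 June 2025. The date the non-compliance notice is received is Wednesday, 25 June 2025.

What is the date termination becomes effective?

The last day of the re-inspection period: 23 June 2025 + 14 days = 7 July 2025.
Adding 90 calendar days to 7 July 2025 gives 5 October 2025, which is the date termination becomes effective.

5 October 2025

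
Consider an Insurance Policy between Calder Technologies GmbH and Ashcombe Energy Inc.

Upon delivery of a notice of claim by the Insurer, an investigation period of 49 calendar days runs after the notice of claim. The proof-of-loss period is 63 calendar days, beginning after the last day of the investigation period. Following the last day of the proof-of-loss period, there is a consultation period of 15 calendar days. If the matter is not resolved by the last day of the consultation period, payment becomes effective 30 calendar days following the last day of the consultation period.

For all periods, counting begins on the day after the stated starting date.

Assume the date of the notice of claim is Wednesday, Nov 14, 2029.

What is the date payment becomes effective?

The last day of the investigation period: Nov 14, 2029 + 49 days = Jan 2, 2030.
The last day of the proof-of-loss period: Jan 2, 2030 + 63 days = Mar 6, 2030.
The last day of the consultation period: Mar 6, 2030 + 15 days = Mar 21, 2030.
The date payment becomes effective: 30 calendar days after Mar 21, 2030 is Apr 20, 2030.

Apr 20, 2030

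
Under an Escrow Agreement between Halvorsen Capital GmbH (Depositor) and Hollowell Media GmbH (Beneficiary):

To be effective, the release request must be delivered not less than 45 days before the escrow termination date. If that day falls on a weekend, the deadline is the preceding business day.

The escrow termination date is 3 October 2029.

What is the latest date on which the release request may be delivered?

17 August 2029

3 October 2029 minus 45 days is 19 August 2029. That is a Sunday, so the deadline moves back to Friday, 17 August 2029.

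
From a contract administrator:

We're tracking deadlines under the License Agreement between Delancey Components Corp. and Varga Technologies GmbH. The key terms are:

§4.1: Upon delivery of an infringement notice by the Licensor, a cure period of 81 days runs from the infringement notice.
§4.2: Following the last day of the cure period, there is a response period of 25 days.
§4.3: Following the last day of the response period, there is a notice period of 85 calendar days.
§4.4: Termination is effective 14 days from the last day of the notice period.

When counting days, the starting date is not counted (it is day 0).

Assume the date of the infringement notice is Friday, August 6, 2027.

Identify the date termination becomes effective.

February 27, 2028

The last day of the cure period: August 6, 2027 + 81 days = October 26, 2027.
The last day of the response period: 25 calendar days after October 26, 2027 is November 20, 2027.
The last day of the notice period: 85 calendar days after November 20, 2027 is February 13, 2028.
The date termination becomes effective: February 13, 2028 + 14 days = February 27, 2028.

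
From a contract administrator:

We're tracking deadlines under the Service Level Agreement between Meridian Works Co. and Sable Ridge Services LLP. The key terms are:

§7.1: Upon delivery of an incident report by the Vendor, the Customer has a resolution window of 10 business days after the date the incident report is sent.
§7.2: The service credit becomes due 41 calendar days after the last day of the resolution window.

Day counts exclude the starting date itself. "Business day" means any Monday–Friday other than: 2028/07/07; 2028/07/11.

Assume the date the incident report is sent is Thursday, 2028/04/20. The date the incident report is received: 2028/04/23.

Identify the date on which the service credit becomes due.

2028/06/14

From Thursday, 2028/04/20, 10 business days (Apr 21, Apr 24, Apr 25, Apr 26, Apr 27, Apr 28, May 1, May 2, May 3, May 4, skipping weekends) brings us to Thursday, 2028/05/04, which is the last day of the resolution window.
The date on which the service credit becomes due: 41 calendar days after 2028/05/04 is 2028/06/14.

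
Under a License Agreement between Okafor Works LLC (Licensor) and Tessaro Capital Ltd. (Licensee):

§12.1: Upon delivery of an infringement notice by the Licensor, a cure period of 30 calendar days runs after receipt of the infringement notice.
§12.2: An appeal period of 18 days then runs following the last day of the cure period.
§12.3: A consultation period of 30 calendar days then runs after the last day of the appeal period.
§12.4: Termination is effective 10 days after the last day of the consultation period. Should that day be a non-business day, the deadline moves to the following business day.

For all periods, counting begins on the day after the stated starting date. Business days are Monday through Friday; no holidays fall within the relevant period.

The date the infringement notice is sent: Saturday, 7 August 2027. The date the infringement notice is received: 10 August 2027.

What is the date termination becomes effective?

8 November 2027

Adding 30 calendar days to 10 August 2027 gives 9 September 2027, which is the last day of the cure period.
Adding 18 calendar days to 9 September 2027 gives 27 September 2027, which is the last day of the appeal period.
The last day of the consultation period: 30 calendar days after 27 September 2027 is 27 October 2027.
Adding 10 calendar days to 27 October 2027 gives 6 November 2027, which is the date termination becomes effective. That falls on a Saturday, so it rolls to the next business day, Monday, 8 November 2027.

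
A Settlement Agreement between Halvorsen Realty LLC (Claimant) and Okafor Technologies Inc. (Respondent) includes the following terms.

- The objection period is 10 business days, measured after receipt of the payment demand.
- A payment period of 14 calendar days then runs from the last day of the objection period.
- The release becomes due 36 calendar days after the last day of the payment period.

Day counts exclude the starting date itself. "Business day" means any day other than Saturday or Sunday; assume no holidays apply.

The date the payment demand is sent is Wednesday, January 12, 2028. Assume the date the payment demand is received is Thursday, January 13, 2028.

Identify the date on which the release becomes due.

From Thursday, January 13, 2028, 10 business days (Jan 14, Jan 17, Jan 18, Jan 19, Jan 20, Jan 21, Jan 24, Jan 25, Jan 26, Jan 27, skipping weekends) brings us to Thursday, January 27, 2028, which is the last day of the objection period.
The last day of the payment period: 14 calendar days after January 27, 2028 is February 10, 2028.
The date on which the release becomes due: 36 calendar days after February 10, 2028 is March 17, 2028.

March 17, 2028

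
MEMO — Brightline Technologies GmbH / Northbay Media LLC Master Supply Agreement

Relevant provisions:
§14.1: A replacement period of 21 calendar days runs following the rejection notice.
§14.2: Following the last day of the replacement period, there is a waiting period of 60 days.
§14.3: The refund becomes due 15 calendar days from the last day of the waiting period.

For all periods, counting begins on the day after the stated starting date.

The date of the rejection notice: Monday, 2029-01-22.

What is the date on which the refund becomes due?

2029-04-28

The last day of the replacement period: 2029-01-22 + 21 days = 2029-02-12.
The last day of the waiting period: 60 calendar days after 2029-02-12 is 2029-04-13.
The date on which the refund becomes due: 2029-04-13 + 15 days = 2029-04-28.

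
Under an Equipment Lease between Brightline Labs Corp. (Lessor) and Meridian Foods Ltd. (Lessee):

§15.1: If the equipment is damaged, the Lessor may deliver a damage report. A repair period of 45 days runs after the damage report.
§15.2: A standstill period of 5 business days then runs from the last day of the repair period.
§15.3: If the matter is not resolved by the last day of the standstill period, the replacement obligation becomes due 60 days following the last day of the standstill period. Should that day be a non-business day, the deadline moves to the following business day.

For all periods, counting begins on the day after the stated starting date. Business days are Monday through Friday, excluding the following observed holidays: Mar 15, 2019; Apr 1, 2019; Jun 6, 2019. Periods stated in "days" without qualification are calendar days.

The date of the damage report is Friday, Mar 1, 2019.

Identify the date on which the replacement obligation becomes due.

The last day of the repair period: Mar 1, 2019 + 45 days = Apr 15, 2019.
From Monday, Apr 15, 2019, 5 business days (Apr 16, Apr 17, Apr 18, Apr 19, Apr 22, skipping weekends) brings us to Monday, Apr 22, 2019, which is the last day of the standstill period.
The date on which the replacement obligation becomes due: 60 calendar days after Apr 22, 2019 is Jun 21, 2019. Jun 21, 2019 is a Friday and is not a listed holiday, so no roll-forward applies.

Jun 21, 2019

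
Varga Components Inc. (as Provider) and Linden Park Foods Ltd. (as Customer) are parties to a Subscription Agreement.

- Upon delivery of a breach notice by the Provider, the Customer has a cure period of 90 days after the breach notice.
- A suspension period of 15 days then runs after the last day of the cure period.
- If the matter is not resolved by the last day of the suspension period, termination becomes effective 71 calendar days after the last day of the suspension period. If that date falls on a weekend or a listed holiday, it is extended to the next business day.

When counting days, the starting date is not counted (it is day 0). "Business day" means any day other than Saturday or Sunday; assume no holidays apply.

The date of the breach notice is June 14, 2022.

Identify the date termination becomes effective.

December 7, 2022

Adding 90 calendar days to June 14, 2022 gives September 12, 2022, which is the last day of the cure period.
The last day of the suspension period: September 12, 2022 + 15 days = September 27, 2022.
The date termination becomes effective: September 27, 2022 + 71 days = December 7, 2022. December 7, 2022 is a Wednesday, so no roll-forward applies.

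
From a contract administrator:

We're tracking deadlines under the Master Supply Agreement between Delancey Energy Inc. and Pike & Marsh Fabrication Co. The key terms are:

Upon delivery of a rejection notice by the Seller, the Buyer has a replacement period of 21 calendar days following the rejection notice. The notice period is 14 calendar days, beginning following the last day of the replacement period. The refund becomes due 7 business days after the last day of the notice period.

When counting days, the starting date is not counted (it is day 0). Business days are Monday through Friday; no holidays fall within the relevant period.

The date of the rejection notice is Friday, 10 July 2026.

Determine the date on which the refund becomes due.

25 August 2026

The last day of the replacement period: 10 July 2026 + 21 days = 31 July 2026.
The last day of the notice period: 31 July 2026 + 14 days = 14 August 2026.
The date on which the refund becomes due: counting 7 business days from Friday, 14 August 2026 (Aug 17, Aug 18, Aug 19, Aug 20, Aug 21, Aug 24, Aug 25, skipping weekends) reaches Tuesday, 25 August 2026.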